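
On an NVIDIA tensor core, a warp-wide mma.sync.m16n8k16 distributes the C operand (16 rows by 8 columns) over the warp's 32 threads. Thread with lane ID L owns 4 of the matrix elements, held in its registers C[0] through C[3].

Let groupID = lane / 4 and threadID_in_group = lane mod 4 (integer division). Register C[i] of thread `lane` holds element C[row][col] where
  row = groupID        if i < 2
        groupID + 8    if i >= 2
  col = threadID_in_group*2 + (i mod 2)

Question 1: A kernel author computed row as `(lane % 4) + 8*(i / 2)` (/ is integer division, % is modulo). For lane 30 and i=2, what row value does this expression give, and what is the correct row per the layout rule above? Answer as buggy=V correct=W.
`(lane % 4) + 8*(i / 2)`[30,2]->10
L=30->gid=30>>2=7, tid=30&3=2
[2]->row 7+8=15  col 2·2+0=4
row: 10 vs 15

buggy=10 correct=15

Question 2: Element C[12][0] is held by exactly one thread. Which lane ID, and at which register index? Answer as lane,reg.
16,2

r=12->g=4,rb=1  c=0->t=0,b0=0
L=4*4+0=16  i=1*2+0=2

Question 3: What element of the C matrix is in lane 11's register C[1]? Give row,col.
lane 11: gr=2 (11/4), th=3 (11%4)
i=1: r=2+0=2, c=3*2+1=7

2,7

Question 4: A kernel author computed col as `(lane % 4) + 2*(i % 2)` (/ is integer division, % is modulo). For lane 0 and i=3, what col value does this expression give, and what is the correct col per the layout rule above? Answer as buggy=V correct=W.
buggy=2 correct=1

`(lane % 4) + 2*(i % 2)`[0,3]→2
0: G=0,T=0
[3] (0+8,0*2+1) = (8,1)
col: 2 vs 1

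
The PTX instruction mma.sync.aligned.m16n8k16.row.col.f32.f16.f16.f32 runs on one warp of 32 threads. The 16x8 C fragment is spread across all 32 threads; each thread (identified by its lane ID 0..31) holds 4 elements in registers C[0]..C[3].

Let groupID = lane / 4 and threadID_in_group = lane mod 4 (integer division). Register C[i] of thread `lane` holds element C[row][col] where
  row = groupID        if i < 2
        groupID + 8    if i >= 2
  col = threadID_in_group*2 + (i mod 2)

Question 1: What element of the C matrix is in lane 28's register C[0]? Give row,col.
28: g=7,t=0
[0] (7+0,0*2+0) = (7,0)

7,0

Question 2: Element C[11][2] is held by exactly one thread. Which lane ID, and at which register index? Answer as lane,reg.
13,2

r=11⇒gr=3,Rb=1  c=2⇒th=1,odd=0
L=3*4+1=13  i=1*2+0=2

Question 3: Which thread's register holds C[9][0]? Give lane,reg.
4,2

r=9->g=1,rb=1  c=0->t=0,b0=0
L=1*4+0=4  i=1*2+0=2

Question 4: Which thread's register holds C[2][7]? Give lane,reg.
11,1

r:2=>grp=2,rB=0  c:7=>tig=3,lo=1
L=2*4+3=11  i=0*2+1=1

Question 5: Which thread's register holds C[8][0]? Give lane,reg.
r=8→G=0,rhi=1  c=0→T=0,p=0
L=0*4+0=0  i=1*2+0=2

0,2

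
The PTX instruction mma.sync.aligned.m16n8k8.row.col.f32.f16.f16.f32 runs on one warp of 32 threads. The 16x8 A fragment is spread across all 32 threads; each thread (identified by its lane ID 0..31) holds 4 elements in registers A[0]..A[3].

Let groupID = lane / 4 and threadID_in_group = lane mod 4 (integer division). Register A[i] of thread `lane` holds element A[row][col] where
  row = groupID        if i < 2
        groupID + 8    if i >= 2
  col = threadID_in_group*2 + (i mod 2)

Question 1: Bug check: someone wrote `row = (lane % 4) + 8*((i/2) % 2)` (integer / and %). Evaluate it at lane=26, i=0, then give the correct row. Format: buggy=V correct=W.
`(lane % 4) + 8*((i/2) % 2)`[26,0]⇒2
lane 26⇒26/4=6, 26 mod 4=2
i=0  r:6+0⇒6  c:2·2+0⇒4
row: 2 vs 6

buggy=2 correct=6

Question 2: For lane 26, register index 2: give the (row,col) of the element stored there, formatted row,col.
14,4

26: gid=6,tid=2
[2] (6+8,2*2+0) = (14,4)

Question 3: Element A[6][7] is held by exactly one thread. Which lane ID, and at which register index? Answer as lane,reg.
r:6=>grp=6,rB=0  c:7=>tig=3,lo=1
L=6*4+3=27  i=0*2+1=1

27,1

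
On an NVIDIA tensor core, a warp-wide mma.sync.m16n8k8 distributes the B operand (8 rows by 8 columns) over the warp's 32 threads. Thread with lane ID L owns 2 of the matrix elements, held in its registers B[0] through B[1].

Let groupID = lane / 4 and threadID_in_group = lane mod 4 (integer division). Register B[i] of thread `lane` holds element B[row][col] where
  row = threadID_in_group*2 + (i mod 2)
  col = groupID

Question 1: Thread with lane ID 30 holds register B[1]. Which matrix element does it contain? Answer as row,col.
5,7

lane 30->30/4=7, 30 mod 4=2
i=1  r:2·2+1->5  c:7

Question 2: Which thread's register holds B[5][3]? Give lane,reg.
c=3⇒gr=3  r=5⇒th=2,odd=1
L=3*4+2=14  i=1=1

14,1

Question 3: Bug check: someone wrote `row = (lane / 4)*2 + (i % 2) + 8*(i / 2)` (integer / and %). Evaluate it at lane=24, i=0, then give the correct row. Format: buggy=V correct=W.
buggy=12 correct=0

`(lane / 4)*2 + (i % 2) + 8*(i / 2)`[24,0]⇒12
24: gr=6,th=0
[0] (0*2+0,6) = (0,6)
row: 12 vs 0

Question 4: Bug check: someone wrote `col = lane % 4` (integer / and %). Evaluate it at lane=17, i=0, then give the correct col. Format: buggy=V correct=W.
buggy=1 correct=4

`lane % 4`[17,0]⇒1
17: gr=4,th=1
[0] (1*2+0,4) = (2,4)
col: 1 vs 4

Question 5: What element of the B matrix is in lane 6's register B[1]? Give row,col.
6: grp=1,tig=2
[1] (2*2+1,1) = (5,1)

5,1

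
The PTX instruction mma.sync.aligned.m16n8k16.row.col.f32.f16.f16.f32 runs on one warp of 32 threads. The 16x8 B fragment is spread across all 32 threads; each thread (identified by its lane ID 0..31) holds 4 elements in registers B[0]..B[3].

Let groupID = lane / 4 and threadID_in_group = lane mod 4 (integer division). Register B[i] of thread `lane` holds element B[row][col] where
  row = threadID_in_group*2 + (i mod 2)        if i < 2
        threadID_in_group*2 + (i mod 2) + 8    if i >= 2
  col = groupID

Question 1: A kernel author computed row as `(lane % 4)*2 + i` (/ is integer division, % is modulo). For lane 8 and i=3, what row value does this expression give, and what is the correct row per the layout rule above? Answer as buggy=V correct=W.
buggy=3 correct=9

`(lane % 4)*2 + i`[8,3]=>3
8: grp=2,tig=0
[3] (0*2+1+8,2) = (9,2)
row: 3 vs 9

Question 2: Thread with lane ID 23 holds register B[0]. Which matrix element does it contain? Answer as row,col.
6,5

lane 23=>23/4=5, 23 mod 4=3
i=0  r:2·3+0+0=>6  c:5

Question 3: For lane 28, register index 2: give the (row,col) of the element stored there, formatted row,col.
lane 28: grp=7 (28/4), tig=0 (28%4)
i=2: r=0*2+0+8=8, c=grp=7

8,7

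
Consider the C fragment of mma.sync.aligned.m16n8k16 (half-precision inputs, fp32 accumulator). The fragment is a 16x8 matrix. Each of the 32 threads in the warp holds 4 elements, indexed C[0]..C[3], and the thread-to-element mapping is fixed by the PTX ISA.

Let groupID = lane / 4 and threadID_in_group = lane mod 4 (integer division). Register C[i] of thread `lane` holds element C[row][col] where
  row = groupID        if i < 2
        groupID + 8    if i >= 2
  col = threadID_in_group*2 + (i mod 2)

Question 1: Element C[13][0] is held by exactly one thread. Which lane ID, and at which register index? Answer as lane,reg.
20,2

r=13⇒gr=5,Rb=1  c=0⇒th=0,odd=0
L=5*4+0=20  i=1*2+0=2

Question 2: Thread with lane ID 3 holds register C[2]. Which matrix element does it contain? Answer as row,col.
lane 3: g=0 (3/4), t=3 (3%4)
i=2: r=0+8=8, c=3*2+0=6

8,6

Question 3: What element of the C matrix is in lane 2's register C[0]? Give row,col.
0,4

2: gr=0,th=2
[0] (0+0,2*2+0) = (0,4)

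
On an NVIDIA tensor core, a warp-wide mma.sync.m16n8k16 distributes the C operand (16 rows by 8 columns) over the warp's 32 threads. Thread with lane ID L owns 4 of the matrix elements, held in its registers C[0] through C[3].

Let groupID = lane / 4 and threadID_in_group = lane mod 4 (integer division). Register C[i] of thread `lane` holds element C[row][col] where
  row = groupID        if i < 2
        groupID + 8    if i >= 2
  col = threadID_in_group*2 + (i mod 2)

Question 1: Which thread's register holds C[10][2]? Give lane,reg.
9,2

r: 10->gid=2,r8=1  c: 2->tid=1,i&1=0
L=2*4+1=9  i=1*2+0=2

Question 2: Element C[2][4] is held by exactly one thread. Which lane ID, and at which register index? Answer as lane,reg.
10,0

r=2⇒gr=2,Rb=0  c=4⇒th=2,odd=0
L=2*4+2=10  i=0*2+0=0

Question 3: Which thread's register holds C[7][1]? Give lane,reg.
r=7⇒gr=7,Rb=0  c=1⇒th=0,odd=1
L=7*4+0=28  i=0*2+1=1

28,1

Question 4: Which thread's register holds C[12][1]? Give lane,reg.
r:12=>grp=4,rB=1  c:1=>tig=0,lo=1
L=4*4+0=16  i=1*2+1=3

16,3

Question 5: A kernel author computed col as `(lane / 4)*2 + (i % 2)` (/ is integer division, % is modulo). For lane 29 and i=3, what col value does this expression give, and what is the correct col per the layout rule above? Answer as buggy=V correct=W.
`(lane / 4)*2 + (i % 2)`[29,3]=>15
29: grp=7,tig=1
[3] (7+8,1*2+1) = (15,3)
col: 15 vs 3

buggy=15 correct=3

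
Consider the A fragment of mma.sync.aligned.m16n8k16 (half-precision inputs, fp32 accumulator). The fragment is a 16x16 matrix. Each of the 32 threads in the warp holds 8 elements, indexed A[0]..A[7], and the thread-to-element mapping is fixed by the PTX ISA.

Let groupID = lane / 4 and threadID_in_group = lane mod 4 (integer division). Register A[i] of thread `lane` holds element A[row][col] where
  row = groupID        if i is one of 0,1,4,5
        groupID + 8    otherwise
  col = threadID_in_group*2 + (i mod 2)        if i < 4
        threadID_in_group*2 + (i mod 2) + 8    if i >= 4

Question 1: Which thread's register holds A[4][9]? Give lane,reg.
16,5

r=4→G=4,rhi=0  c=9→chi=1,T=0,p=1
L=4*4+0=16  i=1*4+0*2+1=5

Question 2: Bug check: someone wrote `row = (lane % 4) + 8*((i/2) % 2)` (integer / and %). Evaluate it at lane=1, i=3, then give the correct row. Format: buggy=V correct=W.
buggy=9 correct=8

`(lane % 4) + 8*((i/2) % 2)`[1,3]=>9
1: grp=0,tig=1
[3] (0+8,1*2+1+0) = (8,3)
row: 9 vs 8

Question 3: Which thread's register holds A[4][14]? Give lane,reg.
19,4

r: 4->gid=4,r8=0  c: 14->c8=1,tid=3,i&1=0
L=4*4+3=19  i=1*4+0*2+0=4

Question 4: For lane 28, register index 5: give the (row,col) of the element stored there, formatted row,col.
7,9

L=28⇒gr=28>>2=7, th=28&3=0
[5]⇒row 7+0=7  col 0·2+1+8=9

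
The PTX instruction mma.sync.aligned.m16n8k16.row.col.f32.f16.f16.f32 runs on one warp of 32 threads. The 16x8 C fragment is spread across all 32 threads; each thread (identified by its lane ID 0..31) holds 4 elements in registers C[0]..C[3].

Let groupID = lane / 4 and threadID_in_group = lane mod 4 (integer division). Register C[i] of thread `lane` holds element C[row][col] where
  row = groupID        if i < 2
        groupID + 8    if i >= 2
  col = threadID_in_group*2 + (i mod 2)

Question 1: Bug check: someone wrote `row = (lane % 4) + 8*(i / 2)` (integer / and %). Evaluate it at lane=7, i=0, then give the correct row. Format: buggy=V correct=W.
buggy=3 correct=1

`(lane % 4) + 8*(i / 2)`[7,0]⇒3
7: gr=1,th=3
[0] (1+0,3*2+0) = (1,6)
row: 3 vs 1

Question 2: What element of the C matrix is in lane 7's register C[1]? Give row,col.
1,7

lane 7: grp=1 (7/4), tig=3 (7%4)
i=1: r=1+0=1, c=3*2+1=7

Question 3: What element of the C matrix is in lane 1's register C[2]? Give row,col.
1: gid=0,tid=1
[2] (0+8,1*2+0) = (8,2)

8,2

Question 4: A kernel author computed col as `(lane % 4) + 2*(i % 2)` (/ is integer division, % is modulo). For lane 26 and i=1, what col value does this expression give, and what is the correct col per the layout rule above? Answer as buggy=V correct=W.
buggy=4 correct=5

`(lane % 4) + 2*(i % 2)`[26,1]->4
L=26->g=26>>2=6, t=26&3=2
[1]->row 6+0=6  col 2·2+1=5
col: 4 vs 5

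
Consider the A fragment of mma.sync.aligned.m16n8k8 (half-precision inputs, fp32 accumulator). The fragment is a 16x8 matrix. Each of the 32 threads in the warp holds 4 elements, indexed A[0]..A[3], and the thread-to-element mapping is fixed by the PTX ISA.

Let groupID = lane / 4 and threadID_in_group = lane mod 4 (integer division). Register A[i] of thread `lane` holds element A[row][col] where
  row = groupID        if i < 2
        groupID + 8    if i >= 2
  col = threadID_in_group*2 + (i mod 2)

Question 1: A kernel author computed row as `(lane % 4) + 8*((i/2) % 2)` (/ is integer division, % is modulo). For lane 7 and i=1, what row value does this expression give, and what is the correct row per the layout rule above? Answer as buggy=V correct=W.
buggy=3 correct=1

`(lane % 4) + 8*((i/2) % 2)`[7,1]->3
lane 7: g=1 (7/4), t=3 (7%4)
i=1: r=1+0=1, c=3*2+1=7
row: 3 vs 1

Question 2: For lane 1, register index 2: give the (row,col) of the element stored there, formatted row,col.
8,2

lane 1->1/4=0, 1 mod 4=1
i=2  r:0+8->8  c:2·1+0->2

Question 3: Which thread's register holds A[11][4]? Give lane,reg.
r=11→G=3,rhi=1  c=4→T=2,p=0
L=3*4+2=14  i=1*2+0=2

14,2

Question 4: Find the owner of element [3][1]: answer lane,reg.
r: 3->gid=3,r8=0  c: 1->tid=0,i&1=1
L=3*4+0=12  i=0*2+1=1

12,1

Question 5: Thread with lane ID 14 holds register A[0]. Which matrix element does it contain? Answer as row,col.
14: grp=3,tig=2
[0] (3+0,2*2+0) = (3,4)

3,4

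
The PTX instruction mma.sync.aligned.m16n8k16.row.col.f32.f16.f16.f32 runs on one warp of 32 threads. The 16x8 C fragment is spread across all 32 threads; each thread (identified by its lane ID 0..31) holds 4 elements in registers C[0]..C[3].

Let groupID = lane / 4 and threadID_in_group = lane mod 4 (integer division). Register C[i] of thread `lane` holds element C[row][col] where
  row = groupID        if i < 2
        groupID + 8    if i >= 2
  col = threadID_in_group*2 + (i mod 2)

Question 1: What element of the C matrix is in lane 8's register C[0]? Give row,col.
2,0

lane 8→8/4=2, 8 mod 4=0
i=0  r:2+0→2  c:2·0+0→0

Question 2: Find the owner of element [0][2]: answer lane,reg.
1,0

r=0⇒gr=0,Rb=0  c=2⇒th=1,odd=0
L=0*4+1=1  i=0*2+0=0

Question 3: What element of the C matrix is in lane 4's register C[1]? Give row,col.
4: G=1,T=0
[1] (1+0,0*2+1) = (1,1)

1,1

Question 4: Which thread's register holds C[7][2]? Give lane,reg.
29,0

r: 7->gid=7,r8=0  c: 2->tid=1,i&1=0
L=7*4+1=29  i=0*2+0=0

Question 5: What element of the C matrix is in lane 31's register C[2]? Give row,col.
15,6

31: G=7,T=3
[2] (7+8,3*2+0) = (15,6)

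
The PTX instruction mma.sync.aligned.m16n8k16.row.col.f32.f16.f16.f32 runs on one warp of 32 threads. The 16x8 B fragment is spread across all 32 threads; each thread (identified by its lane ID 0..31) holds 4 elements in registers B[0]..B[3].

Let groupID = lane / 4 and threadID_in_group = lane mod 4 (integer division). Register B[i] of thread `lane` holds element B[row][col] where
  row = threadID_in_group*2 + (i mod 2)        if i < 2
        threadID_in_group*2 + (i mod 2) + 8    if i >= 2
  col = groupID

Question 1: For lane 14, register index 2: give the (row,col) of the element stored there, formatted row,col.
14: G=3,T=2
[2] (2*2+0+8,3) = (12,3)

12,3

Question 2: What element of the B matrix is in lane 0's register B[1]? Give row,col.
1,0

0: gr=0,th=0
[1] (0*2+1+0,0) = (1,0)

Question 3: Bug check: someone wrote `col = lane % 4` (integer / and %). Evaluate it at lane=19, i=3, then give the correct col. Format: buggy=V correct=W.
`lane % 4`[19,3]⇒3
19: gr=4,th=3
[3] (3*2+1+8,4) = (15,4)
col: 3 vs 4

buggy=3 correct=4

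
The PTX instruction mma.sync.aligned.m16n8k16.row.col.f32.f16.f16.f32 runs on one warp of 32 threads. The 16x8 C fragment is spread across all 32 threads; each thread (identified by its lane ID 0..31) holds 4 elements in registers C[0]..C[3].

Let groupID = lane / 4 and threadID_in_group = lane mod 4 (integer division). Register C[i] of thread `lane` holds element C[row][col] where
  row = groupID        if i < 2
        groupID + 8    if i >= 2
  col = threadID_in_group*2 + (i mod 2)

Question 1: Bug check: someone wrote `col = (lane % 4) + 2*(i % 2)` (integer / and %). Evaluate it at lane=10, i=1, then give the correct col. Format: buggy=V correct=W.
buggy=4 correct=5

`(lane % 4) + 2*(i % 2)`[10,1]⇒4
lane 10⇒10/4=2, 10 mod 4=2
i=1  r:2+0⇒2  c:2·2+1⇒5
col: 4 vs 5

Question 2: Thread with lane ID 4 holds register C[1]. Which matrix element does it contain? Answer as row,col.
1,1

4: g=1,t=0
[1] (1+0,0*2+1) = (1,1)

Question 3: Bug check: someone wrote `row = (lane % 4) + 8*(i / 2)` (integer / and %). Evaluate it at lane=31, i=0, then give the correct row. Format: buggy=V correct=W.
buggy=3 correct=7

`(lane % 4) + 8*(i / 2)`[31,0]⇒3
lane 31: gr=7 (31/4), th=3 (31%4)
i=0: r=7+0=7, c=3*2+0=6
row: 3 vs 7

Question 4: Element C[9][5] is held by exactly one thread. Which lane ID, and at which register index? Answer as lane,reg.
r=9⇒gr=1,Rb=1  c=5⇒th=2,odd=1
L=1*4+2=6  i=1*2+1=3

6,3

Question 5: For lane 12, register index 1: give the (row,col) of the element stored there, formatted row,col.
lane 12→12/4=3, 12 mod 4=0
i=1  r:3+0→3  c:2·0+1→1

3,1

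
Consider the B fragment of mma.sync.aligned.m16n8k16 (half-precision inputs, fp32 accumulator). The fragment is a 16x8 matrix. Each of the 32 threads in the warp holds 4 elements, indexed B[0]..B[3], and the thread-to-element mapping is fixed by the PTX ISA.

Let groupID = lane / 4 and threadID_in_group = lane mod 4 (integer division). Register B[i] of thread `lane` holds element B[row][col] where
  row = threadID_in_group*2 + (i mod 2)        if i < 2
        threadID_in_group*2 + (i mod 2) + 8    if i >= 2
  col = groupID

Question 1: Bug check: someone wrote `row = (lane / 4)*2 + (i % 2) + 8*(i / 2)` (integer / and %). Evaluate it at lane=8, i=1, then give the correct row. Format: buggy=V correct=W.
`(lane / 4)*2 + (i % 2) + 8*(i / 2)`[8,1]->5
lane 8: g=2 (8/4), t=0 (8%4)
i=1: r=0*2+1+0=1, c=g=2
row: 5 vs 1

buggy=5 correct=1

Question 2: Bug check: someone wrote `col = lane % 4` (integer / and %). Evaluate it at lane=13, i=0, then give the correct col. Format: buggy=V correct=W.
buggy=1 correct=3

`lane % 4`[13,0]->1
lane 13->13/4=3, 13 mod 4=1
i=0  r:2·1+0+0->2  c:3
col: 1 vs 3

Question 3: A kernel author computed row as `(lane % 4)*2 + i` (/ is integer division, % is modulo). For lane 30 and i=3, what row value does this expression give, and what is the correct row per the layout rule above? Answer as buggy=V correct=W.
`(lane % 4)*2 + i`[30,3]->7
lane 30->30/4=7, 30 mod 4=2
i=3  r:2·2+1+8->13  c:7
row: 7 vs 13

buggy=7 correct=13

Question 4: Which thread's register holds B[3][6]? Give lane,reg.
25,1

c=6⇒gr=6  r=3⇒Rb=0,th=1,odd=1
L=6*4+1=25  i=0*2+1=1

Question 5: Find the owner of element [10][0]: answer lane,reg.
1,2

c=0→G=0  r=10→rhi=1,T=1,p=0
L=0*4+1=1  i=1*2+0=2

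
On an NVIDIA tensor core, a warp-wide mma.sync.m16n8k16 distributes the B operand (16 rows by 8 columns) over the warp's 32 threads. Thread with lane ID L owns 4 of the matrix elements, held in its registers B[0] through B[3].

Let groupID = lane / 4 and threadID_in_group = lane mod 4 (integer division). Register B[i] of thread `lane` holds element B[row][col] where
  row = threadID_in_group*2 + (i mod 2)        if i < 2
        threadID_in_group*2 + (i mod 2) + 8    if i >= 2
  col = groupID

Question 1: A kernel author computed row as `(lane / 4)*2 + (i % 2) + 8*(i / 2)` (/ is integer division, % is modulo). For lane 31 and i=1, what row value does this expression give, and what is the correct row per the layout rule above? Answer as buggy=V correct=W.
`(lane / 4)*2 + (i % 2) + 8*(i / 2)`[31,1]→15
L=31→G=31>>2=7, T=31&3=3
[1]→row 3·2+1+0=7  col G=7
row: 15 vs 7

buggy=15 correct=7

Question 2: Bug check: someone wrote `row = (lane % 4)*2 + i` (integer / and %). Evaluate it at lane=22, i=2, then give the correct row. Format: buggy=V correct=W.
`(lane % 4)*2 + i`[22,2]->6
22: g=5,t=2
[2] (2*2+0+8,5) = (12,5)
row: 6 vs 12

buggy=6 correct=12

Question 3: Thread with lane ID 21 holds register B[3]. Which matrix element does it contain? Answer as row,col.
L=21->g=21>>2=5, t=21&3=1
[3]->row 1·2+1+8=11  col g=5

11,5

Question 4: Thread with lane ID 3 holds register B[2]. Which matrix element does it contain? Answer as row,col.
3: gid=0,tid=3
[2] (3*2+0+8,0) = (14,0)

14,0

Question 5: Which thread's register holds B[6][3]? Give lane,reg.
15,0

c=3->g=3  r=6->rb=0,t=3,b0=0
L=3*4+3=15  i=0*2+0=0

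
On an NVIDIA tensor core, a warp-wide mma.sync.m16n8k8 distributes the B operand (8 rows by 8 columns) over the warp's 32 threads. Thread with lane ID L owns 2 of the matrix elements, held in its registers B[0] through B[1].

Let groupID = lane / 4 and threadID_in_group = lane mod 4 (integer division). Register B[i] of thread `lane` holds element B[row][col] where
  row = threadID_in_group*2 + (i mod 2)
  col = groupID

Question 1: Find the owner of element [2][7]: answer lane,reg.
c: 7->gid=7  r: 2->tid=1,i&1=0
L=7*4+1=29  i=0=0

29,0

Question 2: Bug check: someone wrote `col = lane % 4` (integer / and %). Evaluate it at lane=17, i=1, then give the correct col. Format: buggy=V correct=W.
`lane % 4`[17,1]=>1
lane 17=>17/4=4, 17 mod 4=1
i=1  r:2·1+1=>3  c:4
col: 1 vs 4

buggy=1 correct=4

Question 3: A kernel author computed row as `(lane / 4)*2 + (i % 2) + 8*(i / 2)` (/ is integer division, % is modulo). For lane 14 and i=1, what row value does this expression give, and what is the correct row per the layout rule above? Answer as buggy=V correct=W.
`(lane / 4)*2 + (i % 2) + 8*(i / 2)`[14,1]->7
L=14->gid=14>>2=3, tid=14&3=2
[1]->row 2·2+1=5  col gid=3
row: 7 vs 5

buggy=7 correct=5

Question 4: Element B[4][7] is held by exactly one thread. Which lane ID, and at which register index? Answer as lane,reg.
c=7⇒gr=7  r=4⇒th=2,odd=0
L=7*4+2=30  i=0=0

30,0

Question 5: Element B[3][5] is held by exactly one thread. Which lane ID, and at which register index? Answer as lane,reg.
21,1

c:5=>grp=5  r:3=>tig=1,lo=1
L=5*4+1=21  i=1=1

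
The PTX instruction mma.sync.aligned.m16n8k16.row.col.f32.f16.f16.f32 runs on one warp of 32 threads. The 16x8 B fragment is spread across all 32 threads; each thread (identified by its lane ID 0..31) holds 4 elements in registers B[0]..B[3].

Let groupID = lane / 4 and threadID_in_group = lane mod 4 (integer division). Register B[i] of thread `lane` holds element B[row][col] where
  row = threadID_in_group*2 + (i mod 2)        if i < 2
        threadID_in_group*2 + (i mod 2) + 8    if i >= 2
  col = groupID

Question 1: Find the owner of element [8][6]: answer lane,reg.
24,2

c=6->g=6  r=8->rb=1,t=0,b0=0
L=6*4+0=24  i=1*2+0=2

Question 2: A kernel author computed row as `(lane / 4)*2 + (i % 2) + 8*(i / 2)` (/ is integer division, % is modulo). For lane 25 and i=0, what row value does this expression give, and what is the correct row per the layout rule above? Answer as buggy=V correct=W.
`(lane / 4)*2 + (i % 2) + 8*(i / 2)`[25,0]=>12
L=25=>grp=25>>2=6, tig=25&3=1
[0]=>row 1·2+0+0=2  col grp=6
row: 12 vs 2

buggy=12 correct=2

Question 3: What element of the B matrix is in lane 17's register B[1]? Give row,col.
3,4

L=17->g=17>>2=4, t=17&3=1
[1]->row 1·2+1+0=3  col g=4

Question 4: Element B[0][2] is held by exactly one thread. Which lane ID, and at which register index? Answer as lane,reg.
8,0

c:2=>grp=2  r:0=>rB=0,tig=0,lo=0
L=2*4+0=8  i=0*2+0=0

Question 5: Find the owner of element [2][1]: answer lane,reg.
c=1->g=1  r=2->rb=0,t=1,b0=0
L=1*4+1=5  i=0*2+0=0

5,0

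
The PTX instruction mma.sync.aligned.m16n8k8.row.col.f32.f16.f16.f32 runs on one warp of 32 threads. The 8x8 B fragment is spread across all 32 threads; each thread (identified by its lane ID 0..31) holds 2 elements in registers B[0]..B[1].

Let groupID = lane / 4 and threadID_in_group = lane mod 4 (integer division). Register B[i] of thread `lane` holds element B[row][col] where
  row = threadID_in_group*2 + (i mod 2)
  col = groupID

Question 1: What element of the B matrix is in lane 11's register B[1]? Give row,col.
lane 11: gr=2 (11/4), th=3 (11%4)
i=1: r=3*2+1=7, c=gr=2

7,2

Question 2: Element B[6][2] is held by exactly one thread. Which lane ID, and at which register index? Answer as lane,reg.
c=2⇒gr=2  r=6⇒th=3,odd=0
L=2*4+3=11  i=0=0

11,0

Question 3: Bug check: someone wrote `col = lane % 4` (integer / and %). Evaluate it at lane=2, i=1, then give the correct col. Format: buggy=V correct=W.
buggy=2 correct=0

`lane % 4`[2,1]⇒2
2: gr=0,th=2
[1] (2*2+1,0) = (5,0)
col: 2 vs 0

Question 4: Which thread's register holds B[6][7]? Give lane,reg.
c: 7->gid=7  r: 6->tid=3,i&1=0
L=7*4+3=31  i=0=0

31,0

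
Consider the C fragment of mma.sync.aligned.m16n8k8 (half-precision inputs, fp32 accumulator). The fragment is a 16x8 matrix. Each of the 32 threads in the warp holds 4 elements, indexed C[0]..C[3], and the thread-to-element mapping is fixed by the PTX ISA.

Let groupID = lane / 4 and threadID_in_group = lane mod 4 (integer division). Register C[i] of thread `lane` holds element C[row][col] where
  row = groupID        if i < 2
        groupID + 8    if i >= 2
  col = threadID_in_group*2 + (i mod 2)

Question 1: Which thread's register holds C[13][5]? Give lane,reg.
22,3

r=13⇒gr=5,Rb=1  c=5⇒th=2,odd=1
L=5*4+2=22  i=1*2+1=3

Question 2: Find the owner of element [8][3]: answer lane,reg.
1,3

r=8→G=0,rhi=1  c=3→T=1,p=1
L=0*4+1=1  i=1*2+1=3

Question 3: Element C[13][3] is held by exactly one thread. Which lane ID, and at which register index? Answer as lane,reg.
r=13→G=5,rhi=1  c=3→T=1,p=1
L=5*4+1=21  i=1*2+1=3

21,3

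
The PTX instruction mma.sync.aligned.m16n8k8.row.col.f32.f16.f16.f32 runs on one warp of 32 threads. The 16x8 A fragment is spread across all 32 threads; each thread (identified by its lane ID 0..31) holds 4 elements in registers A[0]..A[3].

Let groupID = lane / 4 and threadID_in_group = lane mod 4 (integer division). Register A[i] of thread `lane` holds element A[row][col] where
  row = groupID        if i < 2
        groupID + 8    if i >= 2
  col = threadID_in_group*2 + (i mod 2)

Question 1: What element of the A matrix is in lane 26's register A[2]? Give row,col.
14,4

26: gid=6,tid=2
[2] (6+8,2*2+0) = (14,4)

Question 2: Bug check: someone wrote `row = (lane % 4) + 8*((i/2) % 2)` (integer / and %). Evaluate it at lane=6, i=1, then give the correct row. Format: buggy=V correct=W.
buggy=2 correct=1

`(lane % 4) + 8*((i/2) % 2)`[6,1]->2
L=6->g=6>>2=1, t=6&3=2
[1]->row 1+0=1  col 2·2+1=5
row: 2 vs 1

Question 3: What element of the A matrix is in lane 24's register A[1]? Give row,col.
24: gr=6,th=0
[1] (6+0,0*2+1) = (6,1)

6,1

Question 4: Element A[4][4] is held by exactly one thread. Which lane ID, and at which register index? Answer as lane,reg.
18,0

r=4->g=4,rb=0  c=4->t=2,b0=0
L=4*4+2=18  i=0*2+0=0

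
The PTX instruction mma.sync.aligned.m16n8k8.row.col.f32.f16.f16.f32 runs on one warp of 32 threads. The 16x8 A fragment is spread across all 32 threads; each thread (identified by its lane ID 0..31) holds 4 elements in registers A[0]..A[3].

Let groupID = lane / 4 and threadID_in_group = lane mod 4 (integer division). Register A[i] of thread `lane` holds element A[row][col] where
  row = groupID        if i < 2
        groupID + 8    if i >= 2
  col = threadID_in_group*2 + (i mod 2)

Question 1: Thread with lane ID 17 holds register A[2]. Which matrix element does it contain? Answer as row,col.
12,2

lane 17: gid=4 (17/4), tid=1 (17%4)
i=2: r=4+8=12, c=1*2+0=2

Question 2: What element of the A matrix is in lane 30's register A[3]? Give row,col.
lane 30: G=7 (30/4), T=2 (30%4)
i=3: r=7+8=15, c=2*2+1=5

15,5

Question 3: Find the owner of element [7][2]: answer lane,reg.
29,0

r=7→G=7,rhi=0  c=2→T=1,p=0
L=7*4+1=29  i=0*2+0=0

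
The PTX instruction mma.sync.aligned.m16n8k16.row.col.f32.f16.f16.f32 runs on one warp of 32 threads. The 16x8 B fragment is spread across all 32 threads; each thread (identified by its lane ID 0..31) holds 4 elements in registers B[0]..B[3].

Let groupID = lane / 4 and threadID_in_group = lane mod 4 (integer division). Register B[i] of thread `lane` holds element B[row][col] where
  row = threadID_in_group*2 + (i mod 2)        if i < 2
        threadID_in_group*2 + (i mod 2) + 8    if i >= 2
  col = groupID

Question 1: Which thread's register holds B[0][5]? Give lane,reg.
c: 5->gid=5  r: 0->r8=0,tid=0,i&1=0
L=5*4+0=20  i=0*2+0=0

20,0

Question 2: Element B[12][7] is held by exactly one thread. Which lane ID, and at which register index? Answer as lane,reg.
30,2

c: 7->gid=7  r: 12->r8=1,tid=2,i&1=0
L=7*4+2=30  i=1*2+0=2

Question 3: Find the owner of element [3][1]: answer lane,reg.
c: 1->gid=1  r: 3->r8=0,tid=1,i&1=1
L=1*4+1=5  i=0*2+1=1

5,1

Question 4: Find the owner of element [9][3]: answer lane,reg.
c=3→G=3  r=9→rhi=1,T=0,p=1
L=3*4+0=12  i=1*2+1=3

12,3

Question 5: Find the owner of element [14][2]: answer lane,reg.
11,2

c:2=>grp=2  r:14=>rB=1,tig=3,lo=0
L=2*4+3=11  i=1*2+0=2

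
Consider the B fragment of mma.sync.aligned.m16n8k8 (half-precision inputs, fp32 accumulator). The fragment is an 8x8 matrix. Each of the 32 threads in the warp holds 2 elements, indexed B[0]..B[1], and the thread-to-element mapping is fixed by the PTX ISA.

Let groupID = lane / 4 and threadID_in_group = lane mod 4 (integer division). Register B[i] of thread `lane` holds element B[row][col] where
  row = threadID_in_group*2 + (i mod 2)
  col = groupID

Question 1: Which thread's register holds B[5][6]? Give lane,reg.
c=6->g=6  r=5->t=2,b0=1
L=6*4+2=26  i=1=1

26,1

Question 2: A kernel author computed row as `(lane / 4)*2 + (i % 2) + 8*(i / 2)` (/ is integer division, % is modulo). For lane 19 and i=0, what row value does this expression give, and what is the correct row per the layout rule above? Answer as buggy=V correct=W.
`(lane / 4)*2 + (i % 2) + 8*(i / 2)`[19,0]⇒8
lane 19⇒19/4=4, 19 mod 4=3
i=0  r:2·3+0⇒6  c:4
row: 8 vs 6

buggy=8 correct=6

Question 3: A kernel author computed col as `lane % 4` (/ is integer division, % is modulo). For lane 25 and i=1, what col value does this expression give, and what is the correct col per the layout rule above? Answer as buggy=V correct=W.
buggy=1 correct=6

`lane % 4`[25,1]=>1
lane 25=>25/4=6, 25 mod 4=1
i=1  r:2·1+1=>3  c:6
col: 1 vs 6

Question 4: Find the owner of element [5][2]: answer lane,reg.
10,1

c=2⇒gr=2  r=5⇒th=2,odd=1
L=2*4+2=10  i=1=1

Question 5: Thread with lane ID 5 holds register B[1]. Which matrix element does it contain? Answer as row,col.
3,1

5: gr=1,th=1
[1] (1*2+1,1) = (3,1)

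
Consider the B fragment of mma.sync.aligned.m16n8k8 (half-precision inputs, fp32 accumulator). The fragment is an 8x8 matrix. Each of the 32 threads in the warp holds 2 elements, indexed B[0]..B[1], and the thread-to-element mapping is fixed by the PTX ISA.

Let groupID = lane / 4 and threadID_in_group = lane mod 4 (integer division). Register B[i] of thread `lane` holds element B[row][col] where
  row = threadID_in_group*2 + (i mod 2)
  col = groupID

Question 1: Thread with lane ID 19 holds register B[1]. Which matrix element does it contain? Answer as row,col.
7,4

lane 19->19/4=4, 19 mod 4=3
i=1  r:2·3+1->7  c:4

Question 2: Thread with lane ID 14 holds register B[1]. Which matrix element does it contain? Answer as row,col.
lane 14: grp=3 (14/4), tig=2 (14%4)
i=1: r=2*2+1=5, c=grp=3

5,3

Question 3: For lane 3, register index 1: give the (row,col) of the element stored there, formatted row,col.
lane 3->3/4=0, 3 mod 4=3
i=1  r:2·3+1->7  c:0

7,0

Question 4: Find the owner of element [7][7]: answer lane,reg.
c=7->g=7  r=7->t=3,b0=1
L=7*4+3=31  i=1=1

31,1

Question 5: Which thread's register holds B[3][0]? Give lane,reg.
1,1

c=0→G=0  r=3→T=1,p=1
L=0*4+1=1  i=1=1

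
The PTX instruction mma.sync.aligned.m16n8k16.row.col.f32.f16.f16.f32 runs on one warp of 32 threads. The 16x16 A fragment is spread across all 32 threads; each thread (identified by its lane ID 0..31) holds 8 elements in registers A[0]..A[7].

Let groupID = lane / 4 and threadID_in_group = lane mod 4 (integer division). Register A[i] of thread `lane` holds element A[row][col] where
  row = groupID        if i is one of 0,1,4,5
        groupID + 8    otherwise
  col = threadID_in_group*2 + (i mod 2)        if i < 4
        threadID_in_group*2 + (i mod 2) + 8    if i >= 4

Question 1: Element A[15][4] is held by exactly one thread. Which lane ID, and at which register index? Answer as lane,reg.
30,2

r=15⇒gr=7,Rb=1  c=4⇒Cb=0,th=2,odd=0
L=7*4+2=30  i=0*4+1*2+0=2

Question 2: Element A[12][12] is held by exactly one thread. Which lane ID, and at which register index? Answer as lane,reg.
18,6

r: 12->gid=4,r8=1  c: 12->c8=1,tid=2,i&1=0
L=4*4+2=18  i=1*4+1*2+0=6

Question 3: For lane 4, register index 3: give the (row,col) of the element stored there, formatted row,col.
4: G=1,T=0
[3] (1+8,0*2+1+0) = (9,1)

9,1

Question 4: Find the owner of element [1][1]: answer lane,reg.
4,1

r=1->g=1,rb=0  c=1->cb=0,t=0,b0=1
L=1*4+0=4  i=0*4+0*2+1=1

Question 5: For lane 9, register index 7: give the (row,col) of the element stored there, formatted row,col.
lane 9: gr=2 (9/4), th=1 (9%4)
i=7: r=2+8=10, c=1*2+1+8=11

10,11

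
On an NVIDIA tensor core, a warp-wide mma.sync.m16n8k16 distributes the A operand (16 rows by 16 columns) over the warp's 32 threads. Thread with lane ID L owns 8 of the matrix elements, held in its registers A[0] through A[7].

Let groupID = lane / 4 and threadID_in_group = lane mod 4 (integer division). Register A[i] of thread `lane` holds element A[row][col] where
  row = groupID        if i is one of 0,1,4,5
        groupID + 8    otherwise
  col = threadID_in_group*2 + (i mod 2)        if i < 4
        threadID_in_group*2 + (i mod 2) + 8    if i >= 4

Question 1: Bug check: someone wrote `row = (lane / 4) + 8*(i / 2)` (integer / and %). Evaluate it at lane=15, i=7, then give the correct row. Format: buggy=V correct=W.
`(lane / 4) + 8*(i / 2)`[15,7]→27
15: G=3,T=3
[7] (3+8,3*2+1+8) = (11,15)
row: 27 vs 11

buggy=27 correct=11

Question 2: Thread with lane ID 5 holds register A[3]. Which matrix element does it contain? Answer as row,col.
lane 5->5/4=1, 5 mod 4=1
i=3  r:1+8->9  c:2·1+1+0->3

9,3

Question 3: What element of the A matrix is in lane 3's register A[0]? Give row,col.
0,6

lane 3=>3/4=0, 3 mod 4=3
i=0  r:0+0=>0  c:2·3+0+0=>6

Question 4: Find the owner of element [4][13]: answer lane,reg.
18,5

r:4=>grp=4,rB=0  c:13=>cB=1,tig=2,lo=1
L=4*4+2=18  i=1*4+0*2+1=5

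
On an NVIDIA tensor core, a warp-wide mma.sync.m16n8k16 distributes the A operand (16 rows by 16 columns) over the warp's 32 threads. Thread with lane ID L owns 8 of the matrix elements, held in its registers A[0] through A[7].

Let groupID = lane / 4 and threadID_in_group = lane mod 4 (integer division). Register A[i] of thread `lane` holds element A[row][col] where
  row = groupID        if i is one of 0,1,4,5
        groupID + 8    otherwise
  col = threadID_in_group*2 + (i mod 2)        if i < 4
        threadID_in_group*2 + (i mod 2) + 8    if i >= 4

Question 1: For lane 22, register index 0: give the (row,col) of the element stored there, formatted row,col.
L=22⇒gr=22>>2=5, th=22&3=2
[0]⇒row 5+0=5  col 2·2+0+0=4

5,4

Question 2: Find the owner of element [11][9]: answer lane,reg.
12,7

r:11=>grp=3,rB=1  c:9=>cB=1,tig=0,lo=1
L=3*4+0=12  i=1*4+1*2+1=7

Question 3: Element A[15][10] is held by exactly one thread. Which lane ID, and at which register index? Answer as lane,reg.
r: 15->gid=7,r8=1  c: 10->c8=1,tid=1,i&1=0
L=7*4+1=29  i=1*4+1*2+0=6

29,6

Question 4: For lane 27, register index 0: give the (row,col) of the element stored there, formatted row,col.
L=27→G=27>>2=6, T=27&3=3
[0]→row 6+0=6  col 3·2+0+0=6

6,6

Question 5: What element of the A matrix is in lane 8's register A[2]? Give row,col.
8: gr=2,th=0
[2] (2+8,0*2+0+0) = (10,0)

10,0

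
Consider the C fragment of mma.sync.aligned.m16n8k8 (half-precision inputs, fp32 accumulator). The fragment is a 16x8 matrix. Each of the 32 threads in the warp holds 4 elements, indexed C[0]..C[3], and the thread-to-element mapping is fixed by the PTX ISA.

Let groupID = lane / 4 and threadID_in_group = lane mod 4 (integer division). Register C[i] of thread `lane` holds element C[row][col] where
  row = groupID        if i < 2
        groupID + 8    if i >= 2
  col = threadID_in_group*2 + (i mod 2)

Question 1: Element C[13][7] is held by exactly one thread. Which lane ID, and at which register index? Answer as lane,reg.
r=13⇒gr=5,Rb=1  c=7⇒th=3,odd=1
L=5*4+3=23  i=1*2+1=3

23,3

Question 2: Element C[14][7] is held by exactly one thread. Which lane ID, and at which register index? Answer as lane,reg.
r=14⇒gr=6,Rb=1  c=7⇒th=3,odd=1
L=6*4+3=27  i=1*2+1=3

27,3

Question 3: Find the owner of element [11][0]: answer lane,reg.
r=11→G=3,rhi=1  c=0→T=0,p=0
L=3*4+0=12  i=1*2+0=2

12,2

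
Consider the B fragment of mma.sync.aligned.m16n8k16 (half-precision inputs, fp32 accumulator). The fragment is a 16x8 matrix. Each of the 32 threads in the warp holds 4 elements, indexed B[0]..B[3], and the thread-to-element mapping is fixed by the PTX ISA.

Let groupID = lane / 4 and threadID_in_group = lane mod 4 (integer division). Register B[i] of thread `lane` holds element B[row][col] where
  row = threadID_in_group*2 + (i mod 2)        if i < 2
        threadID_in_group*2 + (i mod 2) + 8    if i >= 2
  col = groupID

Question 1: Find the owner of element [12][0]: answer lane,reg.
c=0⇒gr=0  r=12⇒Rb=1,th=2,odd=0
L=0*4+2=2  i=1*2+0=2

2,2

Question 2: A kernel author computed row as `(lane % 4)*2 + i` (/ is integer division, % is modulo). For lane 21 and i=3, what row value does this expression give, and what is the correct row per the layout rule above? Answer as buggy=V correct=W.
`(lane % 4)*2 + i`[21,3]=>5
L=21=>grp=21>>2=5, tig=21&3=1
[3]=>row 1·2+1+8=11  col grp=5
row: 5 vs 11

buggy=5 correct=11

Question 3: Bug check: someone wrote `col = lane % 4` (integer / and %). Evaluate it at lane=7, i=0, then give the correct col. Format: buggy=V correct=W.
buggy=3 correct=1

`lane % 4`[7,0]->3
L=7->g=7>>2=1, t=7&3=3
[0]->row 3·2+0+0=6  col g=1
col: 3 vs 1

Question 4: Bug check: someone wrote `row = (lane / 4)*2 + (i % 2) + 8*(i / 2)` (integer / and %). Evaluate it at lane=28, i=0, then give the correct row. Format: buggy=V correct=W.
`(lane / 4)*2 + (i % 2) + 8*(i / 2)`[28,0]=>14
28: grp=7,tig=0
[0] (0*2+0+0,7) = (0,7)
row: 14 vs 0

buggy=14 correct=0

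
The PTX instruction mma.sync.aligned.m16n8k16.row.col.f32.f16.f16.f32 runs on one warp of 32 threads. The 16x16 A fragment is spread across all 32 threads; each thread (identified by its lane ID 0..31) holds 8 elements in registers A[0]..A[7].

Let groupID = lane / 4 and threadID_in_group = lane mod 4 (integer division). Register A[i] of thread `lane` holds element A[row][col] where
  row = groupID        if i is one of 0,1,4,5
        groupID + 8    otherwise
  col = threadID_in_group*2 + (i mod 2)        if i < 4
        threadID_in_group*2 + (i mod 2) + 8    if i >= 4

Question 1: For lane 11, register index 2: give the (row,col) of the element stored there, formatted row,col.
L=11->g=11>>2=2, t=11&3=3
[2]->row 2+8=10  col 3·2+0+0=6

10,6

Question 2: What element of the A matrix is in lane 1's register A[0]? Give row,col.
1: gr=0,th=1
[0] (0+0,1*2+0+0) = (0,2)

0,2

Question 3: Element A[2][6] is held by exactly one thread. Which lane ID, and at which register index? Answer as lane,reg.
11,0

r=2⇒gr=2,Rb=0  c=6⇒Cb=0,th=3,odd=0
L=2*4+3=11  i=0*4+0*2+0=0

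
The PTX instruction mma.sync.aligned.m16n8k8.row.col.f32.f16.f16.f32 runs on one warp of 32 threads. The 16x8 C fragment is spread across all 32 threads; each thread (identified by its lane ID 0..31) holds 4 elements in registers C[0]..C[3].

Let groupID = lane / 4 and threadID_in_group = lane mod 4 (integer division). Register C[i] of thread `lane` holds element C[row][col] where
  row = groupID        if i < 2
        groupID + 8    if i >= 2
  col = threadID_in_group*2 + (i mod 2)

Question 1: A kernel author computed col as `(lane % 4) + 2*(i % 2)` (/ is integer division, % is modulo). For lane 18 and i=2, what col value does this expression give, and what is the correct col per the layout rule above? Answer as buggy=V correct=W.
`(lane % 4) + 2*(i % 2)`[18,2]=>2
lane 18=>18/4=4, 18 mod 4=2
i=2  r:4+8=>12  c:2·2+0=>4
col: 2 vs 4

buggy=2 correct=4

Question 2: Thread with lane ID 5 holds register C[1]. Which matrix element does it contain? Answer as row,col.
lane 5->5/4=1, 5 mod 4=1
i=1  r:1+0->1  c:2·1+1->3

1,3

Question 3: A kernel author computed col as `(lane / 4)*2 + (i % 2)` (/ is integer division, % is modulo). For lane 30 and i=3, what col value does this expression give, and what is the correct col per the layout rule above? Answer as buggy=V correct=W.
buggy=15 correct=5

`(lane / 4)*2 + (i % 2)`[30,3]→15
lane 30→30/4=7, 30 mod 4=2
i=3  r:7+8→15  c:2·2+1→5
col: 15 vs 5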